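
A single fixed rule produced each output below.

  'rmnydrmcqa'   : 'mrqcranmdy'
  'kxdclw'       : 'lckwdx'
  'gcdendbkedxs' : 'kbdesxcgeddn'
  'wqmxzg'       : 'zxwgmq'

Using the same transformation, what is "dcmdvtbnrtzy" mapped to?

The rule is to swap the front and back halves of the string, then swap each adjacent pair of characters (1↔2, 3↔4, ...).
On "dcmdvtbnrtzy": the first step gives "bnrtzydcmdvt", and the second then gives "nbtryzcddmtv".
(Check on "kxdclw": → "clwkxd" → "lckwdx" ✓)

nbtryzcddmtv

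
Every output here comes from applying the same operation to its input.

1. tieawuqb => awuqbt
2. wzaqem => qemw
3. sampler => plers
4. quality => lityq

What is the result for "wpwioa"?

ioaw

In each case the input is transformed by: move the first character to the end, then delete the first 2 characters.
Applying both steps to "wpwioa": "pwioaw", then "ioaw".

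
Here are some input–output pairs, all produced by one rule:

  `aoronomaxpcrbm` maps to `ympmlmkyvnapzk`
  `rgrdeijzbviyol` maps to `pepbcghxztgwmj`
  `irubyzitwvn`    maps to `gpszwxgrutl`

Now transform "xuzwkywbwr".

What's happening: shift every letter 2 places backward in the alphabet (wrapping around).
"xuzwkywbwr" → "vsxuiwuzup".

vsxuiwuzup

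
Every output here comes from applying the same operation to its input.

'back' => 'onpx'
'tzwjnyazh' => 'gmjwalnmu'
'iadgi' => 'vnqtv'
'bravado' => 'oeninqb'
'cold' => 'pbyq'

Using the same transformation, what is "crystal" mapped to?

pelfgny

Each output is the input with this applied: shift every letter 13 places forward in the alphabet (wrapping around) — i.e. ROT13.
For "crystal" the result is "pelfgny".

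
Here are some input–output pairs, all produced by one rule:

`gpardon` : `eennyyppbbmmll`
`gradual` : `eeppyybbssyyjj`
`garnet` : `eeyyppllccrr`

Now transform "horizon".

ffmmppggxxmmll

Each output is the input with this applied: shift every letter 2 places backward in the alphabet (wrapping around), then double every character.
On "horizon": the first step gives "fmpgxml", and the second then gives "ffmmppggxxmmll".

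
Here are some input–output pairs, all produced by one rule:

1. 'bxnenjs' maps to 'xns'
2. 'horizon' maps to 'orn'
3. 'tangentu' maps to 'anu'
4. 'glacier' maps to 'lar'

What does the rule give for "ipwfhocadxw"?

Each output is the input with this applied: swap each adjacent pair of characters (1↔2, 3↔4, ...), then keep one character in every 3, starting at position 1 (positions 1st, 4th, 7th, ...).
For "ipwfhocadxw", step one produces "pifwohacxdw"; step two turns that into "pwad".

pwad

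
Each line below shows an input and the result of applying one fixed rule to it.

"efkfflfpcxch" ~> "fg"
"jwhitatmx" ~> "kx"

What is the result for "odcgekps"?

Looking at the pairs, the operation is to shift every letter 1 place forward in the alphabet (wrapping around), then keep only the first 2 characters.
Applying both steps to "odcgekps": "pedhflqt", then "pe".

pe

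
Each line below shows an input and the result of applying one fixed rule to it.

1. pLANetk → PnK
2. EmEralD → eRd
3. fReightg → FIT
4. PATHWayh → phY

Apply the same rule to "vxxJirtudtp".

The rule is to flip the case of every letter, then keep one character in every 3, starting at position 1 (positions 1st, 4th, 7th, ...).
For "vxxJirtudtp", step one produces "VXXjIRTUDTP"; step two turns that into "VjTT".
(Check on "fReightg": → "FrEIGHTG" → "FIT" ✓)

VjTT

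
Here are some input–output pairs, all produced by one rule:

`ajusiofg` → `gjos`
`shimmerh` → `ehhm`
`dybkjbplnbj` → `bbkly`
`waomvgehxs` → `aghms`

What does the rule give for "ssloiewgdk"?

Each output is the input with this applied: keep every other character starting from the second (positions 2nd, 4th, 6th, ...), then sort the characters into alphabetical order.
Doing the same to "ssloiewgdk": "egkos".

egkos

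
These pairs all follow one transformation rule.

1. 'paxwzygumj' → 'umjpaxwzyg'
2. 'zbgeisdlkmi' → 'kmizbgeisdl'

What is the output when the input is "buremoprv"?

What's happening: move the last 3 characters to the front (rotate right by 3).
On "buremoprv" that produces "prvburemo".

prvburemo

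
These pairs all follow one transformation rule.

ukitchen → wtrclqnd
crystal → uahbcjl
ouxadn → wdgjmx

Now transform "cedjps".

bnmsyl

The rule is to swap the first and last characters, then shift every letter 9 places forward in the alphabet (wrapping around).
For "cedjps", step one produces "sedjpc"; step two turns that into "bnmsyl".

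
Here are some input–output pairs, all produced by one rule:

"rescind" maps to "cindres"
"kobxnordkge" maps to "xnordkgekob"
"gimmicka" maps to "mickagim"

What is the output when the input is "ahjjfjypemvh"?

Rule — move the first 3 characters to the end (rotate left by 3).
So "ahjjfjypemvh" becomes "jfjypemvhahj".

jfjypemvhahj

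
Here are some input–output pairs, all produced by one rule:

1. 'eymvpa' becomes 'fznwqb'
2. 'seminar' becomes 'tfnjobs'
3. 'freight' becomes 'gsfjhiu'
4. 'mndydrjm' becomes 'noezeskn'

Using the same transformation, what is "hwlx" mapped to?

ixmy

Rule — shift every letter 1 place forward in the alphabet (wrapping around).
Doing the same to "hwlx": "ixmy".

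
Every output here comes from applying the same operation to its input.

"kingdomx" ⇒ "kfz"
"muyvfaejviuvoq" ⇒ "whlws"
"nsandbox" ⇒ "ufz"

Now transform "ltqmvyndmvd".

vxff

The rule is to shift every letter 2 places forward in the alphabet (wrapping around), then keep one character in every 3, starting at position 2 (positions 2nd, 5th, 8th, ...).
Starting from "ltqmvyndmvd": after the first operation, "nvsoxapfoxf"; after the second, "vxff".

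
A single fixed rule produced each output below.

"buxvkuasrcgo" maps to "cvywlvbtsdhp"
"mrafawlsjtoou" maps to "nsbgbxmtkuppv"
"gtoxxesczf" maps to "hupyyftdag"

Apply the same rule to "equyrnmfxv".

frvzsongyw

Each output is the input with this applied: shift every letter 1 place forward in the alphabet (wrapping around).
So "equyrnmfxv" becomes "frvzsongyw".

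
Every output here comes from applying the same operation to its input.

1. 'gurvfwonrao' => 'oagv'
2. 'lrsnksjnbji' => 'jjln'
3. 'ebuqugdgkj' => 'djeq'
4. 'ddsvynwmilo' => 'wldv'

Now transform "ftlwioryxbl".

rbfw

The rule is to keep one character in every 3, starting at position 1 (positions 1st, 4th, 7th, ...), then move the last 2 characters to the front (rotate right by 2).
Applying that to "ftlwioryxbl" gives "rbfw".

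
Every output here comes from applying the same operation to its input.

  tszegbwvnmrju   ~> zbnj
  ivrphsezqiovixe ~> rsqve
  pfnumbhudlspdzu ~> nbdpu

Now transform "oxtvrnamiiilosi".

The transformation: keep one character in every 3, starting at position 3 (positions 3rd, 6th, 9th, ...).
Applying that to "oxtvrnamiiilosi" gives "tnili".

tnili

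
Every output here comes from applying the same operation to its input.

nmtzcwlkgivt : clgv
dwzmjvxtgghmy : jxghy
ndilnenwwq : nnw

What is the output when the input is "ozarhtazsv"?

has

Looking at the pairs, the operation is to delete the first 3 characters, then keep every other character starting from the second (positions 2nd, 4th, 6th, ...).
Working it through for "ozarhtazsv": intermediate "rhtazsv", final "has".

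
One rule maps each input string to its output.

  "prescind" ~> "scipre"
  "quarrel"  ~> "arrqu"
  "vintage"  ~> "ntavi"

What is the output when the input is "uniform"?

Looking at the pairs, the operation is to delete the last 2 characters, then move the last 3 characters to the front (rotate right by 3).
Starting from "uniform": after the first operation, "unifo"; after the second, "ifoun".
(Check on "vintage": → "vinta" → "ntavi" ✓)

ifoun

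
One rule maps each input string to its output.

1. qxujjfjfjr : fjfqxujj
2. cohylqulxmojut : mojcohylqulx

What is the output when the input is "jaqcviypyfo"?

ypyjaqcvi

What's happening: delete the last 2 characters, then move the last 3 characters to the front (rotate right by 3).
"jaqcviypyfo" → "ypyjaqcvi".
(Check on "qxujjfjfjr": → "qxujjfjf" → "fjfqxujj" ✓)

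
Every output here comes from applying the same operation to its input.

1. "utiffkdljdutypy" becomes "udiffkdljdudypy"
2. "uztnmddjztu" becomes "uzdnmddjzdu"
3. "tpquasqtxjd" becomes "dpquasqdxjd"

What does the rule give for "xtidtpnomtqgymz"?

The pattern: replace every "t" with "d".
Applying that to "xtidtpnomtqgymz" gives "xdiddpnomdqgymz".

xdiddpnomdqgymz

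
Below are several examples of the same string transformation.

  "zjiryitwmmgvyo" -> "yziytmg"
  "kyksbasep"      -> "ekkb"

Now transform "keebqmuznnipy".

pkequn

In each case the input is transformed by: move the last 3 characters to the front (rotate right by 3), then keep every other character starting from the second (positions 2nd, 4th, 6th, ...).
Starting from "keebqmuznnipy": after the first operation, "ipykeebqmuznn"; after the second, "pkequn".
(Check on "zjiryitwmmgvyo": → "vyozjiryitwmmg" → "yziytmg" ✓)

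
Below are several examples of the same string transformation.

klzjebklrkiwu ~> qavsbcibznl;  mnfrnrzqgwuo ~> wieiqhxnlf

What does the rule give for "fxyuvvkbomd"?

The transformation: shift every letter 9 places backward in the alphabet (wrapping around), then delete the first 2 characters.
On "fxyuvvkbomd": the first step gives "woplmmbsfdu", and the second then gives "plmmbsfdu".
(Check on "mnfrnrzqgwuo": → "dewieiqhxnlf" → "wieiqhxnlf" ✓)

plmmbsfdu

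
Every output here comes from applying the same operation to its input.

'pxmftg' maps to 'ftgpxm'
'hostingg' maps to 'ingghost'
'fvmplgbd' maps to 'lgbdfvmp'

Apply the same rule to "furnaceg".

acegfurn

Rule — swap the front and back halves of the string.
"furnaceg" → "acegfurn".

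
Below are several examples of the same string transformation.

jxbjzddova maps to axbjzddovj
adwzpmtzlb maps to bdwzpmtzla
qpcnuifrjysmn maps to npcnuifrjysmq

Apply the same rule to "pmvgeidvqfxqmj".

Looking at the pairs, the operation is to swap the first and last characters.
Applying that to "pmvgeidvqfxqmj" gives "jmvgeidvqfxqmp".

jmvgeidvqfxqmp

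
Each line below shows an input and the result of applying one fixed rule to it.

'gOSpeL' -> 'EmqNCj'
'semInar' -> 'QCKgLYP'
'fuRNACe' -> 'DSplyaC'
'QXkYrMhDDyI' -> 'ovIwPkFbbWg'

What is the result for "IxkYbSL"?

gVIwZqj

Rule — shift every letter 2 places backward in the alphabet (wrapping around), then flip the case of every letter.
Working it through for "IxkYbSL": intermediate "GviWzQJ", final "gVIwZqj".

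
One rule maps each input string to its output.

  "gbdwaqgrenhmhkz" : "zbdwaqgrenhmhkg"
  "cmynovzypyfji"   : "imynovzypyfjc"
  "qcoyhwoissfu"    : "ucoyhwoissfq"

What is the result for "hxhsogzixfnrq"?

qxhsogzixfnrh

Rule — swap the first and last characters.
For "hxhsogzixfnrq" the result is "qxhsogzixfnrh".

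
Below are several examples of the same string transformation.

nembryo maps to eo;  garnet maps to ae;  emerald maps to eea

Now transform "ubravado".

uaao

Rule — keep only the vowels.
Applying that to "ubravado" gives "uaao".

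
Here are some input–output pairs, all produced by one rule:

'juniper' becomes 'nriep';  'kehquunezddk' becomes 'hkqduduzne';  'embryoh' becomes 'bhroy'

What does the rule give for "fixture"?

xetru

What's happening: delete the first 2 characters, then take characters alternately from the front and the back (1st, last, 2nd, 2nd-last, ...).
Applying both steps to "fixture": "xture", then "xetru".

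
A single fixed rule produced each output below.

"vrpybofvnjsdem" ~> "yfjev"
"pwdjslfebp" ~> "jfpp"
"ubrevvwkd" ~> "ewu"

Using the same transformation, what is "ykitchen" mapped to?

Each output is the input with this applied: keep one character in every 3, starting at position 1 (positions 1st, 4th, 7th, ...), then move the first character to the end.
On "ykitchen": the first step gives "yte", and the second then gives "tey".

tey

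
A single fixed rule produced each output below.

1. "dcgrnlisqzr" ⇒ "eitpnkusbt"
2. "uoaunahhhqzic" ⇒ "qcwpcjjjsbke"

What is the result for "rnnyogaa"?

ppaqicc

Each output is the input with this applied: delete the first character, then shift every letter 2 places forward in the alphabet (wrapping around).
Doing the same to "rnnyogaa": "ppaqicc".
(Check on "dcgrnlisqzr": → "cgrnlisqzr" → "eitpnkusbt" ✓)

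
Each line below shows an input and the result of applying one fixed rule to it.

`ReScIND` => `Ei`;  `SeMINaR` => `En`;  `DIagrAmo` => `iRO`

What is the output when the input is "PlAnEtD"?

Le

The pattern: keep one character in every 3, starting at position 2 (positions 2nd, 5th, 8th, ...), then flip the case of every letter.
"PlAnEtD" → "lE" → "Le".
(Check on "DIagrAmo": → "Iro" → "iRO" ✓)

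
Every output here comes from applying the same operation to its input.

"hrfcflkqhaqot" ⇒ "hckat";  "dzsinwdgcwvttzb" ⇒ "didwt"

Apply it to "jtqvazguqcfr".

jvgc

In each case the input is transformed by: keep one character in every 3, starting at position 1 (positions 1st, 4th, 7th, ...).
So "jtqvazguqcfr" becomes "jvgc".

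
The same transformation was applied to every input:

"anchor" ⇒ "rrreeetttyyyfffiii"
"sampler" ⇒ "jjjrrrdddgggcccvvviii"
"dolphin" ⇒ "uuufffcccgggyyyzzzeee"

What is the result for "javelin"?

The rule is to repeat every character 3 times, then shift every letter 9 places backward in the alphabet (wrapping around).
Applying both steps to "javelin": "jjjaaavvveeellliiinnn", then "aaarrrmmmvvvccczzzeee".

aaarrrmmmvvvccczzzeee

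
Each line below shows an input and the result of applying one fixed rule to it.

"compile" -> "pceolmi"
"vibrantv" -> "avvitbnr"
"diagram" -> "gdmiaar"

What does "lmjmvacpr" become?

vlrmpjcma

The transformation: take characters alternately from the front and the back (1st, last, 2nd, 2nd-last, ...), then move the last character to the front.
Working it through for "lmjmvacpr": intermediate "lrmpjcmav", final "vlrmpjcma".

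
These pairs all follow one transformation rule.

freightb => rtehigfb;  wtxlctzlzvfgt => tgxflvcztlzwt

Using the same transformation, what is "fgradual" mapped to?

What's happening: take characters alternately from the front and the back (1st, last, 2nd, 2nd-last, ...), then move the first 2 characters to the end (rotate left by 2).
On "fgradual": the first step gives "flgaruad", and the second then gives "garuadfl".

garuadfl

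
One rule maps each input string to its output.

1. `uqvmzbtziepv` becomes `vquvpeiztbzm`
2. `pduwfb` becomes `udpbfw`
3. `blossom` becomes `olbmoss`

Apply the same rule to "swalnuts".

Rule — move the first 3 characters to the end (rotate left by 3), then reverse the string.
For "swalnuts", step one produces "lnutsswa"; step two turns that into "awsstunl".

awsstunl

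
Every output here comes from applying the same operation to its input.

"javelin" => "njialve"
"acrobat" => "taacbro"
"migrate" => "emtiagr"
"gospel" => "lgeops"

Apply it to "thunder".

What's happening: take characters alternately from the front and the back (1st, last, 2nd, 2nd-last, ...), then swap each adjacent pair of characters (1↔2, 3↔4, ...).
Doing the same to "thunder": "rtehdun".

rtehdun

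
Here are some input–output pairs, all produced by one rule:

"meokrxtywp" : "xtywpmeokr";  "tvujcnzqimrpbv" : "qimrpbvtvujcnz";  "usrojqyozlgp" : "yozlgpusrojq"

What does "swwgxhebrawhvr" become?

brawhvrswwgxhe

The transformation: swap the front and back halves of the string.
On "swwgxhebrawhvr" that produces "brawhvrswwgxhe".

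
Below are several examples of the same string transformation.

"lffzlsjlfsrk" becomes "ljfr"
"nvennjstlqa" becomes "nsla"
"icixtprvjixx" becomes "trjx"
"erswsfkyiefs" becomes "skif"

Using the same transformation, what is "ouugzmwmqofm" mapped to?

zwqf

What's happening: keep every other character starting from the first (positions 1st, 3rd, 5th, ...), then keep only the last 4 characters.
Applying both steps to "ouugzmwmqofm": "ouzwqf", then "zwqf".
(Check on "nvennjstlqa": → "nensla" → "nsla" ✓)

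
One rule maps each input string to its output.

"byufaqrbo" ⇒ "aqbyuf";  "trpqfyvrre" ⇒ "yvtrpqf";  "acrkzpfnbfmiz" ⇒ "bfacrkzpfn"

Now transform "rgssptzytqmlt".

In each case the input is transformed by: delete the last 3 characters, then move the last 2 characters to the front (rotate right by 2).
On "rgssptzytqmlt" that produces "tqrgssptzy".

tqrgssptzy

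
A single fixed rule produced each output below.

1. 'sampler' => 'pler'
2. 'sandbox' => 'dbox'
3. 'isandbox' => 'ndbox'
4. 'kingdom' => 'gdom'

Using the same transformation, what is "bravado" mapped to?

Looking at the pairs, the operation is to delete the first 3 characters.
"bravado" → "vado".

vado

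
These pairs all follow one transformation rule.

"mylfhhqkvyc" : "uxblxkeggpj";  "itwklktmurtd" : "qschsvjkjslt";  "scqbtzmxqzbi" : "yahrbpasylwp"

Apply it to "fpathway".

vzxeozsg

What's happening: shift every letter 1 place backward in the alphabet (wrapping around), then move the last 3 characters to the front (rotate right by 3).
For "fpathway", step one produces "eozsgvzx"; step two turns that into "vzxeozsg".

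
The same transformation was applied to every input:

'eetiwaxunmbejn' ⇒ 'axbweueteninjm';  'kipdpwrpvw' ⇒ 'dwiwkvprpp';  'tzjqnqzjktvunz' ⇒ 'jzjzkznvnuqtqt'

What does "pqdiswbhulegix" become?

bxdweugshqipil

The transformation: sort the characters into alphabetical order, then take characters alternately from the front and the back (1st, last, 2nd, 2nd-last, ...).
Working it through for "pqdiswbhulegix": intermediate "bdeghiilpqsuwx", final "bxdweugshqipil".
(Check on "kipdpwrpvw": → "dikppprvww" → "dwiwkvprpp" ✓)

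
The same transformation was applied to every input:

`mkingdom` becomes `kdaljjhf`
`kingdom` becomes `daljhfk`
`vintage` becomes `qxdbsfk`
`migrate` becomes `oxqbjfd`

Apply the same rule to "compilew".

mfibtzlj

The transformation: move the first 3 characters to the end (rotate left by 3), then shift every letter 3 places backward in the alphabet (wrapping around).
Applying that to "compilew" gives "mfibtzlj".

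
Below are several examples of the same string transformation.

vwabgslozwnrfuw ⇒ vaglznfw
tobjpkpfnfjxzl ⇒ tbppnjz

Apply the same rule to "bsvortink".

Rule — keep every other character starting from the first (positions 1st, 3rd, 5th, ...).
On "bsvortink" that produces "bvrik".

bvrik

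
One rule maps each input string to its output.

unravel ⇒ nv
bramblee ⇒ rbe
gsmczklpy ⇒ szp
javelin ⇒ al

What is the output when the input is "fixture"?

Looking at the pairs, the operation is to keep one character in every 3, starting at position 2 (positions 2nd, 5th, 8th, ...).
Doing the same to "fixture": "iu".

iu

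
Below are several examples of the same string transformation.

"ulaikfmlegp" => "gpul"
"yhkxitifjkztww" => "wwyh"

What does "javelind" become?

Looking at the pairs, the operation is to move the last 2 characters to the front (rotate right by 2), then keep only the first 4 characters.
Applying that to "javelind" gives "ndja".
(Check on "yhkxitifjkztww": → "wwyhkxitifjkzt" → "wwyh" ✓)

ndja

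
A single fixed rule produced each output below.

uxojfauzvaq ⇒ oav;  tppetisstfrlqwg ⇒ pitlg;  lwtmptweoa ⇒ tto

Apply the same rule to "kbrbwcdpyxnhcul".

rcyhl

Rule — keep one character in every 3, starting at position 3 (positions 3rd, 6th, 9th, ...).
For "kbrbwcdpyxnhcul" the result is "rcyhl".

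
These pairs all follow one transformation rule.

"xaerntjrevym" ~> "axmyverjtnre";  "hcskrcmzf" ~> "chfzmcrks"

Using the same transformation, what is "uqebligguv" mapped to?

quvuggilbe

Each output is the input with this applied: reverse the string, then move the last 2 characters to the front (rotate right by 2).
Starting from "uqebligguv": after the first operation, "vuggilbequ"; after the second, "quvuggilbe".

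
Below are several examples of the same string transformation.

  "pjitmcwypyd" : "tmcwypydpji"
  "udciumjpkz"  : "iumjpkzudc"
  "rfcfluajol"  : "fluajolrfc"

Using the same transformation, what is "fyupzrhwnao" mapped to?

The transformation: move the first 3 characters to the end (rotate left by 3).
"fyupzrhwnao" → "pzrhwnaofyu".

pzrhwnaofyu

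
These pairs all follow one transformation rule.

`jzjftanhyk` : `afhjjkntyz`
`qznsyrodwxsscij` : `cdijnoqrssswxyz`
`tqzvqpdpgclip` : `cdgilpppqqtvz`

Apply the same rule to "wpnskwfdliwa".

The transformation: sort the characters into alphabetical order.
On "wpnskwfdliwa" that produces "adfiklnpswww".

adfiklnpswww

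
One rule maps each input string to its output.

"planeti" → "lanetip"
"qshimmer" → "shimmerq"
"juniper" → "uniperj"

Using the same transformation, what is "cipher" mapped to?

The transformation: move the first character to the end.
For "cipher" the result is "ipherc".

ipherc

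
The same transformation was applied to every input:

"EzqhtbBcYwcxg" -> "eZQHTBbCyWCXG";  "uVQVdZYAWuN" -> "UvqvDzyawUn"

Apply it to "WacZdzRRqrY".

wACzDZrrQRy

The rule is to flip the case of every letter.
Doing the same to "WacZdzRRqrY": "wACzDZrrQRy".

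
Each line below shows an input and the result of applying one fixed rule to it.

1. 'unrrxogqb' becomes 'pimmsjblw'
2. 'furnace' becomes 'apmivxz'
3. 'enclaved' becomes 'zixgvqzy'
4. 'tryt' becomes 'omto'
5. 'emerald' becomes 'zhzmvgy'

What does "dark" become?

yvmf

Looking at the pairs, the operation is to shift every letter 5 places backward in the alphabet (wrapping around).
So "dark" becomes "yvmf".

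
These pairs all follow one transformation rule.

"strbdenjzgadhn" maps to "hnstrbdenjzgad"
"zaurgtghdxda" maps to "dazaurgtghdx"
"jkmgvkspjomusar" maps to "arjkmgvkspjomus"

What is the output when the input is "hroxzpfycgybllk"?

lkhroxzpfycgybl

Looking at the pairs, the operation is to move the last 2 characters to the front (rotate right by 2).
On "hroxzpfycgybllk" that produces "lkhroxzpfycgybl".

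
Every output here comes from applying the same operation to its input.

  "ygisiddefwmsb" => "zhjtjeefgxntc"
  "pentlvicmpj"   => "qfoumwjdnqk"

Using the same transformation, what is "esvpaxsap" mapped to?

Looking at the pairs, the operation is to shift every letter 1 place forward in the alphabet (wrapping around).
For "esvpaxsap" the result is "ftwqbytbq".

ftwqbytbq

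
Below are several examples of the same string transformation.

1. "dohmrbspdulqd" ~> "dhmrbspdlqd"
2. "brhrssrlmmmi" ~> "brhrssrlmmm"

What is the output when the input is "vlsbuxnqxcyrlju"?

vlsbxnqxcyrlj

Looking at the pairs, the operation is to remove every vowel.
Doing the same to "vlsbuxnqxcyrlju": "vlsbxnqxcyrlj".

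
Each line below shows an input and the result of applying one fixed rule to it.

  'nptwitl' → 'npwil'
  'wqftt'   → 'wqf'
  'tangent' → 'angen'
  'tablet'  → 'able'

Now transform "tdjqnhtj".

Looking at the pairs, the operation is to remove every "t".
Doing the same to "tdjqnhtj": "djqnhj".

djqnhj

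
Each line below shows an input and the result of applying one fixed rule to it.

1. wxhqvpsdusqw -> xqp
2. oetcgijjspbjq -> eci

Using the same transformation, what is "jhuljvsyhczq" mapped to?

The pattern: keep every other character starting from the second (positions 2nd, 4th, 6th, ...), then keep only the first 3 characters.
So "jhuljvsyhczq" becomes "hlv".

hlv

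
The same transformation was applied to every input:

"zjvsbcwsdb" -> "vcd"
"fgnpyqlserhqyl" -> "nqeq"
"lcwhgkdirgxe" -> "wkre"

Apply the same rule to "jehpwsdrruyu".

What's happening: keep one character in every 3, starting at position 3 (positions 3rd, 6th, 9th, ...).
On "jehpwsdrruyu" that produces "hsru".

hsru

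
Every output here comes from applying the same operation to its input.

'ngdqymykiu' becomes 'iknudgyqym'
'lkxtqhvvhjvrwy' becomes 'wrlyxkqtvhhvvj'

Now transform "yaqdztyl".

ytylqazd

The transformation: move the last 3 characters to the front (rotate right by 3), then swap each adjacent pair of characters (1↔2, 3↔4, ...).
On "yaqdztyl": the first step gives "tylyaqdz", and the second then gives "ytylqazd".
(Check on "lkxtqhvvhjvrwy": → "rwylkxtqhvvhjv" → "wrlyxkqtvhhvvj" ✓)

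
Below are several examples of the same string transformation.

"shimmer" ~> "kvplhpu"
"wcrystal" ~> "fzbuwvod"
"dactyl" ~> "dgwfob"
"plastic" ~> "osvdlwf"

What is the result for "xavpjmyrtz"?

Looking at the pairs, the operation is to swap each adjacent pair of characters (1↔2, 3↔4, ...), then shift every letter 3 places forward in the alphabet (wrapping around).
Starting from "xavpjmyrtz": after the first operation, "axpvmjryzt"; after the second, "dasypmubcw".

dasypmubcw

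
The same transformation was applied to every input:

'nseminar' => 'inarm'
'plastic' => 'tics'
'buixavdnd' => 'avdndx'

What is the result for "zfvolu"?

What's happening: delete the first 3 characters, then move the first character to the end.
Working it through for "zfvolu": intermediate "olu", final "luo".
(Check on "plastic": → "stic" → "tics" ✓)

luo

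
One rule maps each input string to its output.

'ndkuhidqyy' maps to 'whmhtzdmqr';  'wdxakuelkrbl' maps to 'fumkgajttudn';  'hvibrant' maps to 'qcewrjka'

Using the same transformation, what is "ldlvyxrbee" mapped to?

unmnukeahg

The transformation: take characters alternately from the front and the back (1st, last, 2nd, 2nd-last, ...), then shift every letter 9 places forward in the alphabet (wrapping around).
"ldlvyxrbee" → "ledelbvryx" → "unmnukeahg".
(Check on "ndkuhidqyy": → "nydykqudhi" → "whmhtzdmqr" ✓)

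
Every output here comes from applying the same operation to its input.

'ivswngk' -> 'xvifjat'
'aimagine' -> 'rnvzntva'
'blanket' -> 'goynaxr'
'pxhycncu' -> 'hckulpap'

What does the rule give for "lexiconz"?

myrkvpba

Each output is the input with this applied: move the last character to the front, then shift every letter 13 places forward in the alphabet (wrapping around) — i.e. ROT13.
Starting from "lexiconz": after the first operation, "zlexicon"; after the second, "myrkvpba".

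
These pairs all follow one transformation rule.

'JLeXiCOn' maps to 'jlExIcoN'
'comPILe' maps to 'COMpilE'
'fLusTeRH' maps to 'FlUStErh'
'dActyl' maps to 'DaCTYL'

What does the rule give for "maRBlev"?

MArbLEV

The transformation: flip the case of every letter.
For "maRBlev" the result is "MArbLEV".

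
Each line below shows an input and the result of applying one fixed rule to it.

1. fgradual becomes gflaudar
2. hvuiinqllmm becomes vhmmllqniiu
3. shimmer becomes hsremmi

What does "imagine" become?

Rule — reverse the string, then move the last 2 characters to the front (rotate right by 2).
Starting from "imagine": after the first operation, "enigami"; after the second, "mieniga".

mieniga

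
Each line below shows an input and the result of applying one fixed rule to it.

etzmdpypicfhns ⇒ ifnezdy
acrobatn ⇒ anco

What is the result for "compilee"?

What's happening: swap the front and back halves of the string, then keep every other character starting from the second (positions 2nd, 4th, 6th, ...).
Starting from "compilee": after the first operation, "ileecomp"; after the second, "leop".

leop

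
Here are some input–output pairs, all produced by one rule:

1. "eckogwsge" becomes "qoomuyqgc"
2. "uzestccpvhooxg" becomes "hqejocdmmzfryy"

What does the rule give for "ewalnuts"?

The rule is to shift every letter 10 places forward in the alphabet (wrapping around), then move the last 2 characters to the front (rotate right by 2).
Working it through for "ewalnuts": intermediate "ogkvxedc", final "dcogkvxe".
(Check on "eckogwsge": → "omuyqgcqo" → "qoomuyqgc" ✓)

dcogkvxe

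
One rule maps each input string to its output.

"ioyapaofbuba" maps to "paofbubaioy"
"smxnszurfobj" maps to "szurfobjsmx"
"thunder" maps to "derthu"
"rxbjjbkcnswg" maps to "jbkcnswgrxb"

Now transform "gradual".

Each output is the input with this applied: move the first 3 characters to the end (rotate left by 3), then delete the first character.
"gradual" → "dualgra" → "ualgra".

ualgra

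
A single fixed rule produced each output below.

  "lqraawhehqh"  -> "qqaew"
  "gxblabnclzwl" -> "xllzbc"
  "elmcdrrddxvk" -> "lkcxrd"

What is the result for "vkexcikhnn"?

knxhi

In each case the input is transformed by: keep every other character starting from the second (positions 2nd, 4th, 6th, ...), then take characters alternately from the front and the back (1st, last, 2nd, 2nd-last, ...).
Applying that to "vkexcikhnn" gives "knxhi".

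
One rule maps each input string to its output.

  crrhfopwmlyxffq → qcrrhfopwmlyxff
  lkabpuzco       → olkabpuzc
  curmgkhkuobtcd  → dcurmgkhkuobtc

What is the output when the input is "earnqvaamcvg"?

gearnqvaamcv

The transformation: move the last character to the front.
"earnqvaamcvg" → "gearnqvaamcv".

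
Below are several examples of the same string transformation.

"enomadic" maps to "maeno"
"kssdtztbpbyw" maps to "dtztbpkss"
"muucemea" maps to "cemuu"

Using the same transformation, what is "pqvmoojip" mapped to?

moopqv

Rule — delete the last 3 characters, then move the first 3 characters to the end (rotate left by 3).
For "pqvmoojip", step one produces "pqvmoo"; step two turns that into "moopqv".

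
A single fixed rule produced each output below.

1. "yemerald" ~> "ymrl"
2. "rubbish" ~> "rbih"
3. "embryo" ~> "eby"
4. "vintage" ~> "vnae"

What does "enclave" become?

ecae

What's happening: keep every other character starting from the first (positions 1st, 3rd, 5th, ...).
So "enclave" becomes "ecae".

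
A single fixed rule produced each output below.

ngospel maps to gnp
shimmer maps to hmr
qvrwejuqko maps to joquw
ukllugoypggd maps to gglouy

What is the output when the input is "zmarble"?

Rule — sort the characters into alphabetical order, then keep every other character starting from the second (positions 2nd, 4th, 6th, ...).
For "zmarble", step one produces "abelmrz"; step two turns that into "blr".

blr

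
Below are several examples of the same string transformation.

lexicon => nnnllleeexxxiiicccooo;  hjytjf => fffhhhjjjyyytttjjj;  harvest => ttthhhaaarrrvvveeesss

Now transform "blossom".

What's happening: repeat every character 3 times, then move the last 3 characters to the front (rotate right by 3).
"blossom" → "bbblllooossssssooommm" → "mmmbbblllooossssssooo".

mmmbbblllooossssssooo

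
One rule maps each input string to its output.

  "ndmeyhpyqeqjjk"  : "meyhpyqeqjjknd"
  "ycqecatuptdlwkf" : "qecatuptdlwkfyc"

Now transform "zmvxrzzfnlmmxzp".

In each case the input is transformed by: move the first 2 characters to the end (rotate left by 2).
Doing the same to "zmvxrzzfnlmmxzp": "vxrzzfnlmmxzpzm".

vxrzzfnlmmxzpzm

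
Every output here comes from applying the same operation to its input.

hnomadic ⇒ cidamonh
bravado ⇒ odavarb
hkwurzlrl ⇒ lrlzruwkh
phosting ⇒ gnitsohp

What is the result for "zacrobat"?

What's happening: reverse the string.
Doing the same to "zacrobat": "taborcaz".

taborcaz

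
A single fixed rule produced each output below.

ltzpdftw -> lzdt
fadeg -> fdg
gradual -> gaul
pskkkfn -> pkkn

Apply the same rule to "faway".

The pattern: keep every other character starting from the first (positions 1st, 3rd, 5th, ...).
So "faway" becomes "fwy".

fwy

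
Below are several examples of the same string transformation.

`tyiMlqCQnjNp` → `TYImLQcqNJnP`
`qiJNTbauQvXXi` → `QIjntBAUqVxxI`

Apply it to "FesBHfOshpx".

Each output is the input with this applied: flip the case of every letter.
On "FesBHfOshpx" that produces "fESbhFoSHPX".

fESbhFoSHPX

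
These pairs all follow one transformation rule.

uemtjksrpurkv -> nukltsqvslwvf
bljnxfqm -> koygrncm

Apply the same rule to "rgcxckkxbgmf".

The pattern: move the first 2 characters to the end (rotate left by 2), then shift every letter 1 place forward in the alphabet (wrapping around).
"rgcxckkxbgmf" → "cxckkxbgmfrg" → "dydllychngsh".

dydllychngsh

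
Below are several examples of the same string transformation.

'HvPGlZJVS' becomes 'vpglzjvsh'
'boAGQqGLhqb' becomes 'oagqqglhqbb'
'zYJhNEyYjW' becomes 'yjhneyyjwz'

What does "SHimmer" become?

himmers

Rule — move the first character to the end, then convert every letter to lowercase.
Starting from "SHimmer": after the first operation, "HimmerS"; after the second, "himmers".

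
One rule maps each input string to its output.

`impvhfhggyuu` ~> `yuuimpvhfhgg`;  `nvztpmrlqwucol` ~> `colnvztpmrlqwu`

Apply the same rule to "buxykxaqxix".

The rule is to move the last 3 characters to the front (rotate right by 3).
So "buxykxaqxix" becomes "xixbuxykxaq".

xixbuxykxaq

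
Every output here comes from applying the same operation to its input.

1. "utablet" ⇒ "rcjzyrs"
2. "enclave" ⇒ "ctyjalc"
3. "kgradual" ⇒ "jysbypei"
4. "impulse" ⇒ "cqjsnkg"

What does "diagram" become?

Rule — reverse the string, then shift every letter 2 places backward in the alphabet (wrapping around).
Applying both steps to "diagram": "margaid", then "kypeygb".

kypeygb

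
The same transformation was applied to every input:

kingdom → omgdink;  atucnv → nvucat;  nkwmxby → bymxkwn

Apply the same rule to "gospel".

elspgo

Rule — reverse the string, then swap each adjacent pair of characters (1↔2, 3↔4, ...).
For "gospel", step one produces "lepsog"; step two turns that into "elspgo".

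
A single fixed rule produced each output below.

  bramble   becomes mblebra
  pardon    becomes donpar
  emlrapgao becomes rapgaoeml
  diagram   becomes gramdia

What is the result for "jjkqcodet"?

The transformation: move the first 3 characters to the end (rotate left by 3).
Doing the same to "jjkqcodet": "qcodetjjk".

qcodetjjk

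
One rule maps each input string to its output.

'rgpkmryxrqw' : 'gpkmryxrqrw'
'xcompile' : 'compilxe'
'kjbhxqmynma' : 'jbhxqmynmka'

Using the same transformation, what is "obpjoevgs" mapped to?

bpjoevgos

What's happening: swap the first and last characters, then move the first character to the end.
"obpjoevgs" → "sbpjoevgo" → "bpjoevgos".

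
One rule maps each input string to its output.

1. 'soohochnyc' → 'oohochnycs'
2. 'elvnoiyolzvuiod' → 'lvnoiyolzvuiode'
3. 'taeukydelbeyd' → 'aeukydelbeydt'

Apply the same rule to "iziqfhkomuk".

In each case the input is transformed by: move the first character to the end.
For "iziqfhkomuk" the result is "ziqfhkomuki".

ziqfhkomuki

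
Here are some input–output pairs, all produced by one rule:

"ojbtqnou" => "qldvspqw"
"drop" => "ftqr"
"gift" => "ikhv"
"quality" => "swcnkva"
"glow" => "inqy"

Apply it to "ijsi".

kluk

In each case the input is transformed by: shift every letter 2 places forward in the alphabet (wrapping around).
"ijsi" → "kluk".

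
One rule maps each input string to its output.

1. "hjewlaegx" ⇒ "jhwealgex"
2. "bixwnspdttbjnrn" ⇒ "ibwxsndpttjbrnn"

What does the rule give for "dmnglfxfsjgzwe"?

In each case the input is transformed by: swap each adjacent pair of characters (1↔2, 3↔4, ...).
On "dmnglfxfsjgzwe" that produces "mdgnflfxjszgew".

mdgnflfxjszgew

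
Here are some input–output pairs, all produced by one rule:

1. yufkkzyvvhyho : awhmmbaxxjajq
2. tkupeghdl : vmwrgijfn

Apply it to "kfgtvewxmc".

The transformation: shift every letter 2 places forward in the alphabet (wrapping around).
On "kfgtvewxmc" that produces "mhivxgyzoe".

mhivxgyzoe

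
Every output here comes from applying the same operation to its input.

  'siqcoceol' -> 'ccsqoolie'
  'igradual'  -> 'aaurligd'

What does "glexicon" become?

ecxonlig

In each case the input is transformed by: sort the characters into reverse alphabetical order, then move the last 2 characters to the front (rotate right by 2).
Applying both steps to "glexicon": "xonligec", then "ecxonlig".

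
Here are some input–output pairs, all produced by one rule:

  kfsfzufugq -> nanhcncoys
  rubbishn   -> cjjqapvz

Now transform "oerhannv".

mzpivvdw

The pattern: shift every letter 8 places forward in the alphabet (wrapping around), then move the first character to the end.
For "oerhannv", step one produces "wmzpivvd"; step two turns that into "mzpivvdw".
(Check on "rubbishn": → "zcjjqapv" → "cjjqapvz" ✓)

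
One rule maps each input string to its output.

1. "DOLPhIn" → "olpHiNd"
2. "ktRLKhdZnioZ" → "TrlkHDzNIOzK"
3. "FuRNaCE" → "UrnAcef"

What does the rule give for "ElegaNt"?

LEGAnTe

Each output is the input with this applied: flip the case of every letter, then move the first character to the end.
On "ElegaNt" that produces "LEGAnTe".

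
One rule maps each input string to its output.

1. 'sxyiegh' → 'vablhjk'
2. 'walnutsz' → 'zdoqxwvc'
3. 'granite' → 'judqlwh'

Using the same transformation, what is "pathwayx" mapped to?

The rule is to shift every letter 3 places forward in the alphabet (wrapping around).
On "pathwayx" that produces "sdwkzdba".

sdwkzdba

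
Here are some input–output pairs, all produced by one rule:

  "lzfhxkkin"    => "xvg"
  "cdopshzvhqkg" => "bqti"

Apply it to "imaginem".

What's happening: shift every letter 2 places backward in the alphabet (wrapping around), then keep one character in every 3, starting at position 2 (positions 2nd, 5th, 8th, ...).
On "imaginem": the first step gives "gkyeglck", and the second then gives "kgk".
(Check on "cdopshzvhqkg": → "abmnqfxtfoie" → "bqti" ✓)

kgk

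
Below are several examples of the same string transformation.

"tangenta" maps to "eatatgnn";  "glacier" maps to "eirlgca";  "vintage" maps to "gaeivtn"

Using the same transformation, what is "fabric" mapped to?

bciafr

The rule is to swap each adjacent pair of characters (1↔2, 3↔4, ...), then move the last 3 characters to the front (rotate right by 3).
For "fabric", step one produces "afrbci"; step two turns that into "bciafr".
(Check on "glacier": → "lgcaeir" → "eirlgca" ✓)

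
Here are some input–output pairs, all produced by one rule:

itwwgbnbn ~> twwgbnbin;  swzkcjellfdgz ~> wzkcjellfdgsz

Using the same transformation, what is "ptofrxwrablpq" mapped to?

The rule is to swap the first and last characters, then move the first character to the end.
Applying both steps to "ptofrxwrablpq": "qtofrxwrablpp", then "tofrxwrablppq".
(Check on "itwwgbnbn": → "ntwwgbnbi" → "twwgbnbin" ✓)

tofrxwrablppq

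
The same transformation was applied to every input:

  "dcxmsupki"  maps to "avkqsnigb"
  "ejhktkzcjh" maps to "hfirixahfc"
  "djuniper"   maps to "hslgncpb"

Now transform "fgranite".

What's happening: move the first character to the end, then shift every letter 2 places backward in the alphabet (wrapping around).
"fgranite" → "epylgrcd".

epylgrcd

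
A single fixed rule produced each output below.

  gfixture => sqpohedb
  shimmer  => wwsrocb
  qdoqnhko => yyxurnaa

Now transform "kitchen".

xusromd

The transformation: shift every letter 10 places forward in the alphabet (wrapping around), then sort the characters into reverse alphabetical order.
On "kitchen": the first step gives "usdmrox", and the second then gives "xusromd".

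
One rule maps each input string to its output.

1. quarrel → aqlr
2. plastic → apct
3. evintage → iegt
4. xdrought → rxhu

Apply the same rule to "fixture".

What's happening: keep every other character starting from the first (positions 1st, 3rd, 5th, ...), then swap each adjacent pair of characters (1↔2, 3↔4, ...).
On "fixture": the first step gives "fxue", and the second then gives "xfeu".

xfeu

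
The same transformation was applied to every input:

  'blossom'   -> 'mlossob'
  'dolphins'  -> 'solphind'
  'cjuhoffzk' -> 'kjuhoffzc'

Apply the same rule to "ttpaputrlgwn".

Rule — swap the first and last characters.
For "ttpaputrlgwn" the result is "ntpaputrlgwt".

ntpaputrlgwt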